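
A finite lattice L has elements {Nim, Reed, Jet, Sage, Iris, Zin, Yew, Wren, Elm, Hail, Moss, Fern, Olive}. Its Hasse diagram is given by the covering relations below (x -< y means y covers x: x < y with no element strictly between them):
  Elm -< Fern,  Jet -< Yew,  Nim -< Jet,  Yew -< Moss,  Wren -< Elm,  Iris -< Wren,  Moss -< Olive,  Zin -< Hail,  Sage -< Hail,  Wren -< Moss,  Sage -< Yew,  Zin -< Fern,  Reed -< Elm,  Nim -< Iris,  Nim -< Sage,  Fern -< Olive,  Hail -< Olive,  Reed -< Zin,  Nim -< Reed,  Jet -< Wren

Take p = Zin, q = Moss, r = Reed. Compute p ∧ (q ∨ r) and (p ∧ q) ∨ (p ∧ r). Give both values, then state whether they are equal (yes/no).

q ∨ r = Olive, so p ∧ (q ∨ r) = Zin ∧ Olive = Zin.
p ∧ q = Nim and p ∧ r = Reed, so (p ∧ q) ∨ (p ∧ r) = Nim ∨ Reed = Reed.
Equal: no.

Zin; Reed; no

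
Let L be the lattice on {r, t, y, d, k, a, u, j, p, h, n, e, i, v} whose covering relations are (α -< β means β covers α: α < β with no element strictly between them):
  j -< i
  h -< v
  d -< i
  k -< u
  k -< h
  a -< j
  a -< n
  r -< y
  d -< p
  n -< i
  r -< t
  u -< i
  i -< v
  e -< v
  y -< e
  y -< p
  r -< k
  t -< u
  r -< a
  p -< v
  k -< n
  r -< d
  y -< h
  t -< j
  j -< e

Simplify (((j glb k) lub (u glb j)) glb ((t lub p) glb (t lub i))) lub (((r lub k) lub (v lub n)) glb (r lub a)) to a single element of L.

j ∧ k = r
u ∧ j = t
r ∨ t = t
t ∨ p = v
t ∨ i = i
v ∧ i = i
t ∧ i = t
r ∨ k = k
v ∨ n = v
k ∨ v = v
r ∨ a = a
v ∧ a = a
t ∨ a = j

j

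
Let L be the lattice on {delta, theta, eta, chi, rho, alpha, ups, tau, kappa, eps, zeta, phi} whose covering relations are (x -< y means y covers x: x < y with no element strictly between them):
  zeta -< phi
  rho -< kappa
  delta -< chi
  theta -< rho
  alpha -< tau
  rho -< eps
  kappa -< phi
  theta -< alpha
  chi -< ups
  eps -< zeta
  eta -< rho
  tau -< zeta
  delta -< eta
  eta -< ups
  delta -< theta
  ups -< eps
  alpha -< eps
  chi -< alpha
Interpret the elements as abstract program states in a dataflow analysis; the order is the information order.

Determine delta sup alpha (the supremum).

alpha

Common upper bounds of {delta, alpha}: alpha, eps, phi, tau, zeta.
The least among these is alpha.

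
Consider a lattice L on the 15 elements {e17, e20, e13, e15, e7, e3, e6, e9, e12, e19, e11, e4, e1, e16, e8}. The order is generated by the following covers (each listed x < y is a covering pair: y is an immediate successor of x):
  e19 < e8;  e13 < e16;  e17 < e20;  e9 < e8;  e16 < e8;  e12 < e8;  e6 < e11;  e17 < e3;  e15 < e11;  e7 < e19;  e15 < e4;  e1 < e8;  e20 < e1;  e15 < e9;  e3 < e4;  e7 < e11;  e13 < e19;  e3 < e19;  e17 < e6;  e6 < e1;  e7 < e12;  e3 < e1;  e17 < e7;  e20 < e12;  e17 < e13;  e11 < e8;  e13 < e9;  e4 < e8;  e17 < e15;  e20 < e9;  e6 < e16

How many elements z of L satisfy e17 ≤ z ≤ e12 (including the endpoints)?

The interval [e17, e12] = {e12, e17, e20, e7}, which has 4 elements.

4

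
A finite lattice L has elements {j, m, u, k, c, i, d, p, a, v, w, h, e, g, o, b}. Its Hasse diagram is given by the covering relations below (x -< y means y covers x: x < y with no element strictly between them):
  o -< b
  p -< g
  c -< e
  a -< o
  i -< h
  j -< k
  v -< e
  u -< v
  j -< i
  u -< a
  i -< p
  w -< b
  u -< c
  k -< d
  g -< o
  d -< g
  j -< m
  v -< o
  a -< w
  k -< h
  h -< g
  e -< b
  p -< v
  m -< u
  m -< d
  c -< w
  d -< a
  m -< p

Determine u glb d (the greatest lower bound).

m

Common lower bounds of {u, d}: j, m.
The greatest among these is m.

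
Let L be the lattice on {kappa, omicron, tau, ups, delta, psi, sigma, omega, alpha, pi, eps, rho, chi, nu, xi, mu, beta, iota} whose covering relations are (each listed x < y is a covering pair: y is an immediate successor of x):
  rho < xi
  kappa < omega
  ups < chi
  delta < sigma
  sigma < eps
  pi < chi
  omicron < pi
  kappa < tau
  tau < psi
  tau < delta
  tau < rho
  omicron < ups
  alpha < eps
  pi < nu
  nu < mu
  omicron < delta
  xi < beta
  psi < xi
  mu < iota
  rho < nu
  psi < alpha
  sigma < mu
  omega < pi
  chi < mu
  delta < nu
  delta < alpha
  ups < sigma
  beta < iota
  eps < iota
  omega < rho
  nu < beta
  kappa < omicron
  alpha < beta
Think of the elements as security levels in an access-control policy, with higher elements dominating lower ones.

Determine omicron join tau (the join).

Common upper bounds of {omicron, tau}: alpha, beta, delta, eps, iota, mu, nu, sigma.
The least among these is delta.

delta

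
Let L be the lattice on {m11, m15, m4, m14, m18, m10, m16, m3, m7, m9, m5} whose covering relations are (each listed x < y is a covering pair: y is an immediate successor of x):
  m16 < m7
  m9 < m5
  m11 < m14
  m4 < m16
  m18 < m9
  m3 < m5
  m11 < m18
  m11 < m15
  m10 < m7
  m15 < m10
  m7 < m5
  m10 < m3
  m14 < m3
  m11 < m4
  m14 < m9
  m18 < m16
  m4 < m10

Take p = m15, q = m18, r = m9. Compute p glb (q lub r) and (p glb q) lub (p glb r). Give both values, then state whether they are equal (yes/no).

m11; m11; yes

q lub r = m9, so p glb (q lub r) = m15 glb m9 = m11.
p glb q = m11 and p glb r = m11, so (p glb q) lub (p glb r) = m11 lub m11 = m11.
Equal: yes.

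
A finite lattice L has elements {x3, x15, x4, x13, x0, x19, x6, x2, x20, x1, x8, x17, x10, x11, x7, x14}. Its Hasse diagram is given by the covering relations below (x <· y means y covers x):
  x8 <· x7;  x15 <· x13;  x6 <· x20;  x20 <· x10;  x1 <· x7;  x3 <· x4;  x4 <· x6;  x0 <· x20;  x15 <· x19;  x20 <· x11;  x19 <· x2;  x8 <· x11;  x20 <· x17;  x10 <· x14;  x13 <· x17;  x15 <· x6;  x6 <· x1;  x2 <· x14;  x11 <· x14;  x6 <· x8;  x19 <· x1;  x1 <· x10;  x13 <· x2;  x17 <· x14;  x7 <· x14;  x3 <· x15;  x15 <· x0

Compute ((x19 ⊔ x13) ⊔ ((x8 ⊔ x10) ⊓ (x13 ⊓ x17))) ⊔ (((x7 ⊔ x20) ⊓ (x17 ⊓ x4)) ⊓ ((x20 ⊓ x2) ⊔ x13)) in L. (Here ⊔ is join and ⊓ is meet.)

x2

x19 ∨ x13 = x2
x8 ∨ x10 = x14
x13 ∧ x17 = x13
x14 ∧ x13 = x13
x2 ∨ x13 = x2
x7 ∨ x20 = x14
x17 ∧ x4 = x4
x14 ∧ x4 = x4
x20 ∧ x2 = x15
x15 ∨ x13 = x13
x4 ∧ x13 = x3
x2 ∨ x3 = x2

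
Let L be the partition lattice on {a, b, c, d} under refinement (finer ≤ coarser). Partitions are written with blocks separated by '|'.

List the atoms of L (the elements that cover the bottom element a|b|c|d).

The atoms are exactly the elements that cover a|b|c|d: ab|c|d, ac|b|d, ad|b|c, a|bc|d, a|bd|c, a|b|cd.

ab|c|d, ac|b|d, ad|b|c, a|bc|d, a|bd|c, a|b|cd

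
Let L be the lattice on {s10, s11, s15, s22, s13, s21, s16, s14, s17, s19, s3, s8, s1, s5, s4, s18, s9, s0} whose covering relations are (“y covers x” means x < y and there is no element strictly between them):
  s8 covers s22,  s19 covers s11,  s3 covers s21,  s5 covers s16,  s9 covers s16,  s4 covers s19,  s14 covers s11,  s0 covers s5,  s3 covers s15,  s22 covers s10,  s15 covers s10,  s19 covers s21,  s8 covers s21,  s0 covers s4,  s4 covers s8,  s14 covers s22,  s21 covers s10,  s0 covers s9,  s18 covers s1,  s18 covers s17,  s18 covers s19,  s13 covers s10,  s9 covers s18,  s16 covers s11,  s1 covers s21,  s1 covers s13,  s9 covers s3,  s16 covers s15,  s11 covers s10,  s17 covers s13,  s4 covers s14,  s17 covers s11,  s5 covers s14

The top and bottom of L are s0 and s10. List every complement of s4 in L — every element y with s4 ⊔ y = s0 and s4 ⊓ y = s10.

s13, s15

Need y with s4 ∨ y = s0 and s4 ∧ y = s10.
Checking each element gives: s13, s15.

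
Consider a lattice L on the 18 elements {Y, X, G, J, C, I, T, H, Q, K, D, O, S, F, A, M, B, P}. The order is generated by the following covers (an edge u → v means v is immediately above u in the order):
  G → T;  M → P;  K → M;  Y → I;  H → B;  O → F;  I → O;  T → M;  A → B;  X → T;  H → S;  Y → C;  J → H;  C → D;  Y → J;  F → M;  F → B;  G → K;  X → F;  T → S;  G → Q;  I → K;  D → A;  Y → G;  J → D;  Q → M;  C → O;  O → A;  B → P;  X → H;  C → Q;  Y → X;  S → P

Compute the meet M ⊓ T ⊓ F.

Common lower bounds of {M, T, F}: X, Y.
The greatest among these is X.

X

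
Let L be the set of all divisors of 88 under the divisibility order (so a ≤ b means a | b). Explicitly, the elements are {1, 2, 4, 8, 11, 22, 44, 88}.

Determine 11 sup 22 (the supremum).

22

In the divisibility order, the join is the least common multiple: lcm(11, 22) = 22.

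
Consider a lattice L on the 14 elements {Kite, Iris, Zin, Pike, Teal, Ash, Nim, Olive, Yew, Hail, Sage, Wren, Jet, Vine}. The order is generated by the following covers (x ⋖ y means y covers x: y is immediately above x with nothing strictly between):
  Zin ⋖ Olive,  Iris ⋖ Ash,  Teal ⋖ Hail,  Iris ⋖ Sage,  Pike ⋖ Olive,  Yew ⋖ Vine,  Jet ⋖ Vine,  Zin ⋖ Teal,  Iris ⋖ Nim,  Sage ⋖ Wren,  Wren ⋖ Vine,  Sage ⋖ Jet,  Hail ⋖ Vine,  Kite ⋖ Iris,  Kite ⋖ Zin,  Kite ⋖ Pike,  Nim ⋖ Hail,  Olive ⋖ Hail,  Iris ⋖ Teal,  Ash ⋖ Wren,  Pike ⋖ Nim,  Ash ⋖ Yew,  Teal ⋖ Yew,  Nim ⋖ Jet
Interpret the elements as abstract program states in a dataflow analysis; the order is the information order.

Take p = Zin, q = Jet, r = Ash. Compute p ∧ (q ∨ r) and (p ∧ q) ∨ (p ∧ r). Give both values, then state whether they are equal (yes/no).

Zin; Kite; no

q ∨ r = Vine, so p ∧ (q ∨ r) = Zin ∧ Vine = Zin.
p ∧ q = Kite and p ∧ r = Kite, so (p ∧ q) ∨ (p ∧ r) = Kite ∨ Kite = Kite.
Equal: no.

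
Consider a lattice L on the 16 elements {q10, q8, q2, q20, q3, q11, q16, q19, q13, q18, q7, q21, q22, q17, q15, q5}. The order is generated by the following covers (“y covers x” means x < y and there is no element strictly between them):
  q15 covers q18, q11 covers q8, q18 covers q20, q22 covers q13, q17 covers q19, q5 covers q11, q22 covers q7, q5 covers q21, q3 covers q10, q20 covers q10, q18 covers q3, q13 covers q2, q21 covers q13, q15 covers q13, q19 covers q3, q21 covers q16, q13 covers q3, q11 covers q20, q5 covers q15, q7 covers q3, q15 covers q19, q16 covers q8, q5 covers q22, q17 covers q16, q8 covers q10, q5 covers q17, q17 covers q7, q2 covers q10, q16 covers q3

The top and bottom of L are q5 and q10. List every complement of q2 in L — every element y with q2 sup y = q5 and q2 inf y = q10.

q11, q17

Need y with q2 ∨ y = q5 and q2 ∧ y = q10.
Checking each element gives: q11, q17.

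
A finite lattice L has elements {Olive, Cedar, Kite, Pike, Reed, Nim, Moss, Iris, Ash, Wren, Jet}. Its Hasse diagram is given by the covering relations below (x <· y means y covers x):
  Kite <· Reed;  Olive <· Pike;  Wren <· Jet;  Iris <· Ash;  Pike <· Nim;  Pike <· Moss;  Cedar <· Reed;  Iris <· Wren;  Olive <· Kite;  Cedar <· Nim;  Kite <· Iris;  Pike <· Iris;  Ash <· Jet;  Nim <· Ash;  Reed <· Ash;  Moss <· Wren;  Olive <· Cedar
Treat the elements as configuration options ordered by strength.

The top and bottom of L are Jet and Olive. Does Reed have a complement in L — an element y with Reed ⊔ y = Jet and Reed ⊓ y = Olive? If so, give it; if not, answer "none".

Moss

Need y with Reed ∨ y = Jet and Reed ∧ y = Olive.
Checking each element gives: Moss.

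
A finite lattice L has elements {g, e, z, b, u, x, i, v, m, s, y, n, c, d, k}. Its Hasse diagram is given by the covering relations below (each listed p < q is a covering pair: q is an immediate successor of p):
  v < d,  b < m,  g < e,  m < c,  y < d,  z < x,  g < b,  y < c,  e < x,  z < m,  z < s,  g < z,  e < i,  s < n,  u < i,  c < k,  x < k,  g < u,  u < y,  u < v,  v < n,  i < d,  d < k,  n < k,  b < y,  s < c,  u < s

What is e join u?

Common upper bounds of {e, u}: d, i, k.
The least among these is i.

i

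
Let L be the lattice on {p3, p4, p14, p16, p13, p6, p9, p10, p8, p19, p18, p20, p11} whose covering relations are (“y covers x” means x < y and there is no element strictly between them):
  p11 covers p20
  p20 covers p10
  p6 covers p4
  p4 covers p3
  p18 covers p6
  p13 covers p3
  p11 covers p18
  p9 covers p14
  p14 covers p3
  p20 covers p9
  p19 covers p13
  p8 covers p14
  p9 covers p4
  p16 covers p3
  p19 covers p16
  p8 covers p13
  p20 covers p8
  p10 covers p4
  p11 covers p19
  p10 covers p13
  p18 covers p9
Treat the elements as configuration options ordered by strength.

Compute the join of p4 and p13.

p10

Common upper bounds of {p4, p13}: p10, p11, p20.
The least among these is p10.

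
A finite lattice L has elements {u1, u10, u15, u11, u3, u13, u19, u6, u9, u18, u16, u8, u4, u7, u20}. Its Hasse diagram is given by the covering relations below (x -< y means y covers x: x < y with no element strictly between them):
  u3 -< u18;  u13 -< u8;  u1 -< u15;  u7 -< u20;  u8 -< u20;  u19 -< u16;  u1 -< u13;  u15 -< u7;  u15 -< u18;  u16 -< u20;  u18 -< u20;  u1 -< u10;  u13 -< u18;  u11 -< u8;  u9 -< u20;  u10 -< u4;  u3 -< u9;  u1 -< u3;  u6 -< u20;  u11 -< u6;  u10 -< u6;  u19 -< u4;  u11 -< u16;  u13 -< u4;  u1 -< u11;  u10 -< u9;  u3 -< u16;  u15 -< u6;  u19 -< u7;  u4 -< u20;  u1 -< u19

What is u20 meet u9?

Common lower bounds of {u20, u9}: u1, u10, u3, u9.
The greatest among these is u9.

u9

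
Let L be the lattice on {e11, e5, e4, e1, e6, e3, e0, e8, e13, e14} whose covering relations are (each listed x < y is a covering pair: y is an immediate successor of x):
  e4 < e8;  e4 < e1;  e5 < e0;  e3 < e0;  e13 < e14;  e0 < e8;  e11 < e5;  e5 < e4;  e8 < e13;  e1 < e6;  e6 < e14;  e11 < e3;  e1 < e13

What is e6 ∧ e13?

Common lower bounds of {e6, e13}: e1, e11, e4, e5.
The greatest among these is e1.

e1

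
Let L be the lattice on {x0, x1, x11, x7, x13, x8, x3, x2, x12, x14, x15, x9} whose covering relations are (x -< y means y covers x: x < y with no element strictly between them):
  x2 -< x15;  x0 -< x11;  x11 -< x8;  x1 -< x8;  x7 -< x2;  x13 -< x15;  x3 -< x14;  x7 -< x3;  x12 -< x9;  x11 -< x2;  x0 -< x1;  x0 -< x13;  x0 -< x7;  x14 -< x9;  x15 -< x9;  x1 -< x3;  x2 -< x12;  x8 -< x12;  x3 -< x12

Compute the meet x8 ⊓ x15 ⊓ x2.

x11

Common lower bounds of {x8, x15, x2}: x0, x11.
The greatest among these is x11.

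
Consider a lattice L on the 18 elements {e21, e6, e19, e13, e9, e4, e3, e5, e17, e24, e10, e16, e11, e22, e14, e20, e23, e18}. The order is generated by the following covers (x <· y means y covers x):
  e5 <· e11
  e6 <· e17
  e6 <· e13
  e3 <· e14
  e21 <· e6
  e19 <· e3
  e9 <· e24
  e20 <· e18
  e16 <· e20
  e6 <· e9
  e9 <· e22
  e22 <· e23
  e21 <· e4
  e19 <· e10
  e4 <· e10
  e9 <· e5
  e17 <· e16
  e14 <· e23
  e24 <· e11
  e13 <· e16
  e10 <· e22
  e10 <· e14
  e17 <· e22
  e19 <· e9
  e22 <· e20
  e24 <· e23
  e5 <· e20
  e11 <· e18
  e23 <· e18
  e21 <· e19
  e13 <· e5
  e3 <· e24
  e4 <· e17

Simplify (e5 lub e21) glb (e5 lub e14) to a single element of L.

e5 ∨ e21 = e5
e5 ∨ e14 = e18
e5 ∧ e18 = e5

e5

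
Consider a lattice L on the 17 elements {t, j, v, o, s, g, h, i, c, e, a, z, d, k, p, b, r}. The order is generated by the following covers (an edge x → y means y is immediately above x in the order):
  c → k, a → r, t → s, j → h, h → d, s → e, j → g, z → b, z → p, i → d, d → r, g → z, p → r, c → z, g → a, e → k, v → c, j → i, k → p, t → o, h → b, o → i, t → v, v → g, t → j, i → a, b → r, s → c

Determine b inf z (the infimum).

Common lower bounds of {b, z}: c, g, j, s, t, v, z.
The greatest among these is z.

z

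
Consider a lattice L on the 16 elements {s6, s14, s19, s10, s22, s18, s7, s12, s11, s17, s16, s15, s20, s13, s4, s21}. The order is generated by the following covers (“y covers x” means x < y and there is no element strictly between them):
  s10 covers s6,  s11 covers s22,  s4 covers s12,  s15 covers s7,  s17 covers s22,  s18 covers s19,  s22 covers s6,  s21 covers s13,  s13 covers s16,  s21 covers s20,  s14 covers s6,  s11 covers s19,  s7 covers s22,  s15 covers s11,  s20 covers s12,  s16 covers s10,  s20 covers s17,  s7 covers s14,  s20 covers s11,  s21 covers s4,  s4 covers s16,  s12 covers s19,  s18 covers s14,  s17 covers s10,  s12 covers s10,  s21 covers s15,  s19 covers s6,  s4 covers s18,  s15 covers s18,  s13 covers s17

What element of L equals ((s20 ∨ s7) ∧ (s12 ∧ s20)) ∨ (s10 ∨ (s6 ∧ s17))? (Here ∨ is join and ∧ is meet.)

s20 ∨ s7 = s21
s12 ∧ s20 = s12
s21 ∧ s12 = s12
s6 ∧ s17 = s6
s10 ∨ s6 = s10
s12 ∨ s10 = s12

s12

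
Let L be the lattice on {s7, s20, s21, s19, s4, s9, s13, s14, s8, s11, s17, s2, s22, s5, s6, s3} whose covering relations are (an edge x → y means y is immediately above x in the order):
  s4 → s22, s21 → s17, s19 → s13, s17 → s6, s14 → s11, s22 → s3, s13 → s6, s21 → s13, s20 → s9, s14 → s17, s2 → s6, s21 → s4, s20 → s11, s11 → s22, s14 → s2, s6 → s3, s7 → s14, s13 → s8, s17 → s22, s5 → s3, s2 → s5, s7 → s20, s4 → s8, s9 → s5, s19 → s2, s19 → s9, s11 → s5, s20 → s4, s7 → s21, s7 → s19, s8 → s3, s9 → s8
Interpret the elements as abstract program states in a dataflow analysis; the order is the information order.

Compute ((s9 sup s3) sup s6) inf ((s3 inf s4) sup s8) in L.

s8

s9 ∨ s3 = s3
s3 ∨ s6 = s3
s3 ∧ s4 = s4
s4 ∨ s8 = s8
s3 ∧ s8 = s8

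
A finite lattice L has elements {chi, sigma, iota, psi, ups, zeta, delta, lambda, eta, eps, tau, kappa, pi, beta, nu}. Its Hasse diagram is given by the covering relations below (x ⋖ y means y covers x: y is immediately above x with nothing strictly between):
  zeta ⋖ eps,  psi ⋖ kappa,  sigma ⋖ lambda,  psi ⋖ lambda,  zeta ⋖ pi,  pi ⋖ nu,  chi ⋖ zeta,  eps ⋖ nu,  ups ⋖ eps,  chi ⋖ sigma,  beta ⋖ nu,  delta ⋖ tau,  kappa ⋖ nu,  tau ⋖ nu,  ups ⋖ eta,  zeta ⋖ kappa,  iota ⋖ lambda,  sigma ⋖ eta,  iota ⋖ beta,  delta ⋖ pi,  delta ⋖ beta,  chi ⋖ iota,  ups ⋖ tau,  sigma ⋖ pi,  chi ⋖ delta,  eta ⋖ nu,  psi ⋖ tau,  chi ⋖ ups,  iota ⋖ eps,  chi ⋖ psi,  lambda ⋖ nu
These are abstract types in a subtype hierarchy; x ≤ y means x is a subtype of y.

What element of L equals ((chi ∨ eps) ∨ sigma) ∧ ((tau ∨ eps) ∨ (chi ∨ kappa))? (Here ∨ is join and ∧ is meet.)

nu

chi ∨ eps = eps
eps ∨ sigma = nu
tau ∨ eps = nu
chi ∨ kappa = kappa
nu ∨ kappa = nu
nu ∧ nu = nu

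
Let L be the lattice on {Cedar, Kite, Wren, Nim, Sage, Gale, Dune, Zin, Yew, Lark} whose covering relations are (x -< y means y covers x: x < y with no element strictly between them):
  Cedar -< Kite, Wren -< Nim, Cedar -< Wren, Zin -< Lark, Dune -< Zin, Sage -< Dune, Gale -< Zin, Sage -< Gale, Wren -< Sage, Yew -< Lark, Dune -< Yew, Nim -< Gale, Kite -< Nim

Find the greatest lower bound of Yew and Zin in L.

Dune

Common lower bounds of {Yew, Zin}: Cedar, Dune, Sage, Wren.
The greatest among these is Dune.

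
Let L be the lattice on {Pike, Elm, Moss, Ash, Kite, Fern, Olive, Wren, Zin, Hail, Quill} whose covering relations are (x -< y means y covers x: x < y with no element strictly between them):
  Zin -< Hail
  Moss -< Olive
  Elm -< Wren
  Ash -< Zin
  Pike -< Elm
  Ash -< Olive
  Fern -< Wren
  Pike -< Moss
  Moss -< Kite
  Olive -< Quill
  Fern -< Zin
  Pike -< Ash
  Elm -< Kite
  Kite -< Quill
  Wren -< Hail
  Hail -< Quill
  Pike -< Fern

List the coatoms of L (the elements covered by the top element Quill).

The coatoms are exactly the elements covered by Quill: Hail, Kite, Olive.

Hail, Kite, Olive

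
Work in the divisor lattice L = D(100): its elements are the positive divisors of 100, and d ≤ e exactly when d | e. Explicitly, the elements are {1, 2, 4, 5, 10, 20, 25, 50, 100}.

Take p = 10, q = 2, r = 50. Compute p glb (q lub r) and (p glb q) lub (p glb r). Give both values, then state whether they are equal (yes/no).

q lub r = 50, so p glb (q lub r) = 10 glb 50 = 10.
p glb q = 2 and p glb r = 10, so (p glb q) lub (p glb r) = 2 lub 10 = 10.
Equal: yes.

10; 10; yes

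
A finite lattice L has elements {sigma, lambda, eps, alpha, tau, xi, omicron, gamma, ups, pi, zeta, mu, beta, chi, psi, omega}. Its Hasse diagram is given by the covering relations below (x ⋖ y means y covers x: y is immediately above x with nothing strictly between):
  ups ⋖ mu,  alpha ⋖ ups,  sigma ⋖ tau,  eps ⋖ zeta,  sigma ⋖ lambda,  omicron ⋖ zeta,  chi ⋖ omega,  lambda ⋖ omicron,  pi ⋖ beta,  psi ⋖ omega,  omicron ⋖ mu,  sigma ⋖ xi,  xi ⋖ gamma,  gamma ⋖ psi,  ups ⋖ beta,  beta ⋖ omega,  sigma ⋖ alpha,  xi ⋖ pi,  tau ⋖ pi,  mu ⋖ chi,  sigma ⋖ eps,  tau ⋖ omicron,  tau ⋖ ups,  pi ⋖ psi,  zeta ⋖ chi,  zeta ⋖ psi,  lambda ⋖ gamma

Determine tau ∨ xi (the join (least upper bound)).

Common upper bounds of {tau, xi}: beta, omega, pi, psi.
The least among these is pi.

pi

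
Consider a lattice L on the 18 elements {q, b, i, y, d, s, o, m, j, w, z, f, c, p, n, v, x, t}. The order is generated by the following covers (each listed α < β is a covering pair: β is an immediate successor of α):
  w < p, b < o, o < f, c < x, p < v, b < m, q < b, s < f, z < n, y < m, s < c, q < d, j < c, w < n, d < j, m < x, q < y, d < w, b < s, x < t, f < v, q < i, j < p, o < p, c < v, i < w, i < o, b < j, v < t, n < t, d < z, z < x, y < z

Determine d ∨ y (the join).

Common upper bounds of {d, y}: n, t, x, z.
The least among these is z.

z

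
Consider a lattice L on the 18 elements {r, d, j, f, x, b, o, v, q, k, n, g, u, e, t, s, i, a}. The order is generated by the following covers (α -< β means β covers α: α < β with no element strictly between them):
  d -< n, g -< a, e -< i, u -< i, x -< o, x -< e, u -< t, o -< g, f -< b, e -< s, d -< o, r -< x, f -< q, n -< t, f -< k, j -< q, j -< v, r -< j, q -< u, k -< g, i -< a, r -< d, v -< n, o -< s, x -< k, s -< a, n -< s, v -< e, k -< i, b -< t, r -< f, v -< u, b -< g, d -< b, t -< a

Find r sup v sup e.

e

Common upper bounds of {r, v, e}: a, e, i, s.
The least among these is e.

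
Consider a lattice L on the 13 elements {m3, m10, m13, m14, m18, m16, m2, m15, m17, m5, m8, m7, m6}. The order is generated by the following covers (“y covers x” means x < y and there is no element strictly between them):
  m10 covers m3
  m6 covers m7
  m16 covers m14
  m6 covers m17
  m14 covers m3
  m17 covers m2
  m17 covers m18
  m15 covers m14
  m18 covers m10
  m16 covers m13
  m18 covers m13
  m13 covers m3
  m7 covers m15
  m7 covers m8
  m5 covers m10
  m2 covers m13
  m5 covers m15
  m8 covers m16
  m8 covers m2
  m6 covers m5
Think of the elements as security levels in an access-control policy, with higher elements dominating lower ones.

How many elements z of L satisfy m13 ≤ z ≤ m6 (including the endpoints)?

The interval [m13, m6] = {m13, m16, m17, m18, m2, m6, m7, m8}, which has 8 elements.

8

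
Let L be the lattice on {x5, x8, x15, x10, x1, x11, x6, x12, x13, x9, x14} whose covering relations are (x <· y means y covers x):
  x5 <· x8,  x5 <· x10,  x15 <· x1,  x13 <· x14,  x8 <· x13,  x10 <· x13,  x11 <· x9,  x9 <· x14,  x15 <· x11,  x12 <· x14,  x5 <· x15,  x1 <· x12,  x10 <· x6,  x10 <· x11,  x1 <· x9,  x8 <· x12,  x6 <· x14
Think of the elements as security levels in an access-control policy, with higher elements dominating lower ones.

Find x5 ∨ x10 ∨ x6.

x6

Common upper bounds of {x5, x10, x6}: x14, x6.
The least among these is x6.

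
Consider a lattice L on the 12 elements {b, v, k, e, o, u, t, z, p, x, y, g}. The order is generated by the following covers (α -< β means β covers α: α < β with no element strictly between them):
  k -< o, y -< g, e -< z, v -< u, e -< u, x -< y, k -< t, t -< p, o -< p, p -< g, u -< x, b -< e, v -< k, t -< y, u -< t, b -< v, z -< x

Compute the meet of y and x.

x

Common lower bounds of {y, x}: b, e, u, v, x, z.
The greatest among these is x.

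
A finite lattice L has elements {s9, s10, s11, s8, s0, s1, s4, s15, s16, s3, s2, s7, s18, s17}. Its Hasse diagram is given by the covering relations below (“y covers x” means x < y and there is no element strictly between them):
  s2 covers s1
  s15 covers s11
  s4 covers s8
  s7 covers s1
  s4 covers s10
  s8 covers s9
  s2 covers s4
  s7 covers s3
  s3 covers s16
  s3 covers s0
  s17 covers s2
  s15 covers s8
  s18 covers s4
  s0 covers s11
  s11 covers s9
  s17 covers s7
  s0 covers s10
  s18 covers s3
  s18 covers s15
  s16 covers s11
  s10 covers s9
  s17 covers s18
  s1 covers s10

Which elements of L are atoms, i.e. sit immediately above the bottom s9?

The atoms are exactly the elements that cover s9: s10, s11, s8.

s10, s11, s8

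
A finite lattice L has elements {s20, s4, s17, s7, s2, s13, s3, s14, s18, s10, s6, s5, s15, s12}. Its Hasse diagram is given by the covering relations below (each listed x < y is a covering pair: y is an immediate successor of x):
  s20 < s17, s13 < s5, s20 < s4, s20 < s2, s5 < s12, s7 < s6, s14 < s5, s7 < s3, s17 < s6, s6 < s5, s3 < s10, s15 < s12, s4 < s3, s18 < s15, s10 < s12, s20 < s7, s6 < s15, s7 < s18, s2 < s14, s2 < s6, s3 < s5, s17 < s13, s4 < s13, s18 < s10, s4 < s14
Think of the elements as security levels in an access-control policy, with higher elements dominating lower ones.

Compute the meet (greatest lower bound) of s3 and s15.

Common lower bounds of {s3, s15}: s20, s7.
The greatest among these is s7.

s7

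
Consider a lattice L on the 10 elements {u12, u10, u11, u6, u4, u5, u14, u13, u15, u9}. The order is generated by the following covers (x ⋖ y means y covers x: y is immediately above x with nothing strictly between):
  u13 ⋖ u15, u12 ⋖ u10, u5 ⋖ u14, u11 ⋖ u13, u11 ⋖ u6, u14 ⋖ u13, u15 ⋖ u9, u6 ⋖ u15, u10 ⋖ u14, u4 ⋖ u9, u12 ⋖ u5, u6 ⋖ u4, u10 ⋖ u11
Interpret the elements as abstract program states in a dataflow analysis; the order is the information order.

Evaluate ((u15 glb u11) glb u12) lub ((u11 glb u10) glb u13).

u10

u15 ∧ u11 = u11
u11 ∧ u12 = u12
u11 ∧ u10 = u10
u10 ∧ u13 = u10
u12 ∨ u10 = u10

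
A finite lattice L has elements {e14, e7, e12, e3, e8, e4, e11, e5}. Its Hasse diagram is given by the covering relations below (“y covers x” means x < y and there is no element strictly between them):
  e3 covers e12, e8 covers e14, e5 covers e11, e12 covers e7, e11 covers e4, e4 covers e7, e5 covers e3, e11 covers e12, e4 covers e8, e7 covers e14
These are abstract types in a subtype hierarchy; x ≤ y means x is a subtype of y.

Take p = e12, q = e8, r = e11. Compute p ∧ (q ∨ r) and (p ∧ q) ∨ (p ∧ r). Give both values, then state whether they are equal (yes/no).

q ∨ r = e11, so p ∧ (q ∨ r) = e12 ∧ e11 = e12.
p ∧ q = e14 and p ∧ r = e12, so (p ∧ q) ∨ (p ∧ r) = e14 ∨ e12 = e12.
Equal: yes.

e12; e12; yes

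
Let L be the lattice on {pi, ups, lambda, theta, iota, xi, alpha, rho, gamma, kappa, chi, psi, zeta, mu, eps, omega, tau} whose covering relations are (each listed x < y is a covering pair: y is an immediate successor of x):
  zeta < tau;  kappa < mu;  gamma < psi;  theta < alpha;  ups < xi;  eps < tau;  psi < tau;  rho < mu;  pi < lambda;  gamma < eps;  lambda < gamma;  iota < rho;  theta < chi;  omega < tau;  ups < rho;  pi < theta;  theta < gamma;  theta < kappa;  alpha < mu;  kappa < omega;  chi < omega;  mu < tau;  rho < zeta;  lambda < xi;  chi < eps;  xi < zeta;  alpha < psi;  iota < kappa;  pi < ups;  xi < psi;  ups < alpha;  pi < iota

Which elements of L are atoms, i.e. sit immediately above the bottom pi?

The atoms are exactly the elements that cover pi: iota, lambda, theta, ups.

iota, lambda, theta, ups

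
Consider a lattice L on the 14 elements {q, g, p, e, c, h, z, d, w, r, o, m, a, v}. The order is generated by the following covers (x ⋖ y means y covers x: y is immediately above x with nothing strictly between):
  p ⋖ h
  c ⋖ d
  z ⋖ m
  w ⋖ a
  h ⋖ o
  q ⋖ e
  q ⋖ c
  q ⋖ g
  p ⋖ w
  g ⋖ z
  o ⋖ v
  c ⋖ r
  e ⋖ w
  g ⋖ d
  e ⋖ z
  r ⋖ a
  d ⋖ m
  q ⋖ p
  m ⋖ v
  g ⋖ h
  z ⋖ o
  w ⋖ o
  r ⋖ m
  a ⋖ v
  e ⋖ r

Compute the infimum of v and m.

m

Common lower bounds of {v, m}: c, d, e, g, m, q, r, z.
The greatest among these is m.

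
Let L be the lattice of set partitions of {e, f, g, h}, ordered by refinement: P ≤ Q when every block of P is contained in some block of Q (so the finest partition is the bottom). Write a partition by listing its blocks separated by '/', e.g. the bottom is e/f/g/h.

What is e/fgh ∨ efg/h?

The join of e/fgh and efg/h merges any blocks that overlap across the partitions, giving efgh.

efgh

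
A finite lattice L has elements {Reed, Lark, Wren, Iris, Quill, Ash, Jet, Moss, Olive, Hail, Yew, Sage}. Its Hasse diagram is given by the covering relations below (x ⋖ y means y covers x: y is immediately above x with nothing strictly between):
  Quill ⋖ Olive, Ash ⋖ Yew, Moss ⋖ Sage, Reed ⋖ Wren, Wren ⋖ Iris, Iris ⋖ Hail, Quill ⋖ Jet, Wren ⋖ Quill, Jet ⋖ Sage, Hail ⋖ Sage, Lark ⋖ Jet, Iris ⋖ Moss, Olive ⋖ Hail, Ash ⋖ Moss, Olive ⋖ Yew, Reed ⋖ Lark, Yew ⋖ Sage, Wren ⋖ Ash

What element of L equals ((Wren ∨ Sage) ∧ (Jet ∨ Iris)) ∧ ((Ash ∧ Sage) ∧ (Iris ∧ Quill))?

Wren ∨ Sage = Sage
Jet ∨ Iris = Sage
Sage ∧ Sage = Sage
Ash ∧ Sage = Ash
Iris ∧ Quill = Wren
Ash ∧ Wren = Wren
Sage ∧ Wren = Wren

Wren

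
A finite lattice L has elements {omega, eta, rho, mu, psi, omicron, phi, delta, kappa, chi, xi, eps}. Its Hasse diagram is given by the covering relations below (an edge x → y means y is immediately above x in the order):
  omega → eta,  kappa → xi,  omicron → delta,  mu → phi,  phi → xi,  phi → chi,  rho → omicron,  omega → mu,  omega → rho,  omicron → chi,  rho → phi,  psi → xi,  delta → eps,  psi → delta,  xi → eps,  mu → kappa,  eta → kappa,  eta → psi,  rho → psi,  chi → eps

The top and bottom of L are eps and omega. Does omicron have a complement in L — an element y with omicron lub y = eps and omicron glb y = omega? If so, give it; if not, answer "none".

Need y with omicron ∨ y = eps and omicron ∧ y = omega.
Checking each element gives: kappa.

kappa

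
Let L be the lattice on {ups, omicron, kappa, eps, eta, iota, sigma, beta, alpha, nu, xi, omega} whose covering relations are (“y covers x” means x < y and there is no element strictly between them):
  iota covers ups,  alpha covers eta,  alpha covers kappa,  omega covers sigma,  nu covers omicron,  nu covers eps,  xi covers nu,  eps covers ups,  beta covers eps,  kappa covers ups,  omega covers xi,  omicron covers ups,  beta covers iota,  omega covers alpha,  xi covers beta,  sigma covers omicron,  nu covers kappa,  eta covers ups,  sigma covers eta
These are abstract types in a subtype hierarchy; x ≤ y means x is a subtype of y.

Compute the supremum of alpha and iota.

omega

Common upper bounds of {alpha, iota}: omega.
The least among these is omega.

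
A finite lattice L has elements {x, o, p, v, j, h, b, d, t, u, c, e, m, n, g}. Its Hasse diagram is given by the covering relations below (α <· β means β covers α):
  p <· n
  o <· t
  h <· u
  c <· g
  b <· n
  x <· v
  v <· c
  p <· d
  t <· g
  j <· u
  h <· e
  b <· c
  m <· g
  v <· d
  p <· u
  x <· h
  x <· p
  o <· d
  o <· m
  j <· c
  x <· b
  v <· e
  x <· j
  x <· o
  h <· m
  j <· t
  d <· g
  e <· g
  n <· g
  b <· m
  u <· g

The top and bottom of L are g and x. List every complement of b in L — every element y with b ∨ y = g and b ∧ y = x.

d, e, t, u

Need y with b ∨ y = g and b ∧ y = x.
Checking each element gives: d, e, t, u.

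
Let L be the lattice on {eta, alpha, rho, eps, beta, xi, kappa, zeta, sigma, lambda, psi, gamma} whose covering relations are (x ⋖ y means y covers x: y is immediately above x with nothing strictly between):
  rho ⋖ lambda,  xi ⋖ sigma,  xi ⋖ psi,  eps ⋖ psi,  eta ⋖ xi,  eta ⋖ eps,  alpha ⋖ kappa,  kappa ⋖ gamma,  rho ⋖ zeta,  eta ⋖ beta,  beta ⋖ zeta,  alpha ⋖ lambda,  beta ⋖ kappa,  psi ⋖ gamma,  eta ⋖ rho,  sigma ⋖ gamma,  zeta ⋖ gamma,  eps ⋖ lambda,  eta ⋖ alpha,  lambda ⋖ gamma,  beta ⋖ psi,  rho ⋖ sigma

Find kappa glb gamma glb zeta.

Common lower bounds of {kappa, gamma, zeta}: beta, eta.
The greatest among these is beta.

beta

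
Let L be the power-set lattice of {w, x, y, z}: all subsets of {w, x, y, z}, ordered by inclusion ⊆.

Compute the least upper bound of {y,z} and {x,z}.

{x,y,z}

Common upper bounds of {{y,z}, {x,z}}: {w,x,y,z}, {x,y,z}.
The least among these is {x,y,z}.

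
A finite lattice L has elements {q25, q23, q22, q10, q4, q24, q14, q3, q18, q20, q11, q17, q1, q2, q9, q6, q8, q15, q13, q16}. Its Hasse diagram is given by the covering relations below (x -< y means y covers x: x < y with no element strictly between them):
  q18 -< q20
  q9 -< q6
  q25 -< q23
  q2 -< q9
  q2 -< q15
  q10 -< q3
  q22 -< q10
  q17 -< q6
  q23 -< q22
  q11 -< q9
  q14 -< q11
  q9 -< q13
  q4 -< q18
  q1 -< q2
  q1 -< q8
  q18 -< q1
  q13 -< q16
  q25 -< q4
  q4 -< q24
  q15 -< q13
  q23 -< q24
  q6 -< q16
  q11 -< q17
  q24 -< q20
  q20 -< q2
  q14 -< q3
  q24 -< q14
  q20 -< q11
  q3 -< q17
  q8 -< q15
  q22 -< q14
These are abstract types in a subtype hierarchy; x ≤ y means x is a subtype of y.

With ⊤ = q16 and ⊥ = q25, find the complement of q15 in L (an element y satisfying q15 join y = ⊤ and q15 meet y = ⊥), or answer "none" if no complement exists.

For every candidate y, either q15 ∨ y ≠ q16 or q15 ∧ y ≠ q25; no complement exists.

none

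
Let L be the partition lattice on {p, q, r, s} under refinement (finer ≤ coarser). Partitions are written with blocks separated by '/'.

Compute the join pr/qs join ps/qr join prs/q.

The join of pr/qs, ps/qr, prs/q merges any blocks that overlap across the partitions, giving pqrs.

pqrs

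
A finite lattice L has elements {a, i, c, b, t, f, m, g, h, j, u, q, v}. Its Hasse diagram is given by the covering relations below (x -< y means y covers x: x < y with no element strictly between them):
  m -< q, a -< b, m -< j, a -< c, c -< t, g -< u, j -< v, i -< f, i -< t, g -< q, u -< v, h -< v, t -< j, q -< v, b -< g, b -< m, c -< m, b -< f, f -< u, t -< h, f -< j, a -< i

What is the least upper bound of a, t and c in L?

Common upper bounds of {a, t, c}: h, j, t, v.
The least among these is t.

t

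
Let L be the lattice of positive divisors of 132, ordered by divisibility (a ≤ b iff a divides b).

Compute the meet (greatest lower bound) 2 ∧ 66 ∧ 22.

Common lower bounds of {2, 66, 22}: 1, 2.
The greatest among these is 2.

2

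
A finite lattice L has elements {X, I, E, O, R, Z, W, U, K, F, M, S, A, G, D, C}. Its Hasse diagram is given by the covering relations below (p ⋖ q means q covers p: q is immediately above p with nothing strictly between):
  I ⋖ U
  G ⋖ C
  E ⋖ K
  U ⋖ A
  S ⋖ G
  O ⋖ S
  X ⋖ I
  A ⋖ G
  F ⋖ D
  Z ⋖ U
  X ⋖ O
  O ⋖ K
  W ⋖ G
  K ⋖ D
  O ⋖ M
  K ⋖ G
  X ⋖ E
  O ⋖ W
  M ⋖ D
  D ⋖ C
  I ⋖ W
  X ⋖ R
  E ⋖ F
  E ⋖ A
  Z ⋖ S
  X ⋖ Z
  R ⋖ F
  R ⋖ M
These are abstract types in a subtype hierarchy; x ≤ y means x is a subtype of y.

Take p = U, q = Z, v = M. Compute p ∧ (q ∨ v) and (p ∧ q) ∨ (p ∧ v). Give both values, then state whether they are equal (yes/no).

U; Z; no

q ∨ v = C, so p ∧ (q ∨ v) = U ∧ C = U.
p ∧ q = Z and p ∧ v = X, so (p ∧ q) ∨ (p ∧ v) = Z ∨ X = Z.
Equal: no.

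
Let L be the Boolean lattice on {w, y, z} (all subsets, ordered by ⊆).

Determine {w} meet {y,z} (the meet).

Under ⊆, meet is intersection: {w} ∩ {y,z} = {}.

{}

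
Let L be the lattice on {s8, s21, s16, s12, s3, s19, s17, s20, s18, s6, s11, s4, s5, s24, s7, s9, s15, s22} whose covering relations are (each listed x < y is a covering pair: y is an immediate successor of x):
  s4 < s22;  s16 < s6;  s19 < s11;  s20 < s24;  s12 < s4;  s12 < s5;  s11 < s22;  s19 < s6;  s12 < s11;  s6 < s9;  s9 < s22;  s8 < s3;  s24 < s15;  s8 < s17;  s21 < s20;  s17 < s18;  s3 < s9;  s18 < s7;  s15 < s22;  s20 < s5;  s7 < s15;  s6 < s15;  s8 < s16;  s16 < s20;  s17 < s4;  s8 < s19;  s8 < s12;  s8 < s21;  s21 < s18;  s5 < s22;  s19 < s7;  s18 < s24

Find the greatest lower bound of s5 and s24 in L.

s20

Common lower bounds of {s5, s24}: s16, s20, s21, s8.
The greatest among these is s20.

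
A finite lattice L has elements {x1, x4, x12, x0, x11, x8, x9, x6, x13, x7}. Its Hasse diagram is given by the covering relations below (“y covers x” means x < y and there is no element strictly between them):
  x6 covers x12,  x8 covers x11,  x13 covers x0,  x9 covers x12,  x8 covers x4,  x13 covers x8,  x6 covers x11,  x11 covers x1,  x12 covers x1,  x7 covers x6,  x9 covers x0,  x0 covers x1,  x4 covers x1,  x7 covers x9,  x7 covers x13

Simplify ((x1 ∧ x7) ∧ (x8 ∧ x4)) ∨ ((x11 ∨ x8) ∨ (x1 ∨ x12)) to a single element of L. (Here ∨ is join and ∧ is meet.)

x1 ∧ x7 = x1
x8 ∧ x4 = x4
x1 ∧ x4 = x1
x11 ∨ x8 = x8
x1 ∨ x12 = x12
x8 ∨ x12 = x7
x1 ∨ x7 = x7

x7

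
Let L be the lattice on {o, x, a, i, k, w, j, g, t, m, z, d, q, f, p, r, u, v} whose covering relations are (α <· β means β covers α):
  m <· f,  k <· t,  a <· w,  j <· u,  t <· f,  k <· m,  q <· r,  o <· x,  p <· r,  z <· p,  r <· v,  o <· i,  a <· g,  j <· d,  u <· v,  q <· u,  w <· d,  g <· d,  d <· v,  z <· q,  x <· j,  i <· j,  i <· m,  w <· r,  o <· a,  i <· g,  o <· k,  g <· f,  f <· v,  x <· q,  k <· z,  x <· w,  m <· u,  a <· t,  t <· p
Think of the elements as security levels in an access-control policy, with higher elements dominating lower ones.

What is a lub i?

g

Common upper bounds of {a, i}: d, f, g, v.
The least among these is g.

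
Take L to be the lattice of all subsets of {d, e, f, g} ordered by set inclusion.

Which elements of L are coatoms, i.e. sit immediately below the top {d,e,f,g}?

{d,e,f}, {d,e,g}, {d,f,g}, {e,f,g}

The coatoms are exactly the elements covered by {d,e,f,g}: {d,e,f}, {d,e,g}, {d,f,g}, {e,f,g}.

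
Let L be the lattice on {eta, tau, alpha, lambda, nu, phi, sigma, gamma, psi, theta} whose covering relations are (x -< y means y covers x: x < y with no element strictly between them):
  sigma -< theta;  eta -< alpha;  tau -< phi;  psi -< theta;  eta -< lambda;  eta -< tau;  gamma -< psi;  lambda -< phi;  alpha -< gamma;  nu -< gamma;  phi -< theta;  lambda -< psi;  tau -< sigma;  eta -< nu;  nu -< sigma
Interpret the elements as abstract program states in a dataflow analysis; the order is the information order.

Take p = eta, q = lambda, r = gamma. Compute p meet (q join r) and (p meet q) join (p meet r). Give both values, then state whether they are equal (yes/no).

eta; eta; yes

q join r = psi, so p meet (q join r) = eta meet psi = eta.
p meet q = eta and p meet r = eta, so (p meet q) join (p meet r) = eta join eta = eta.
Equal: yes.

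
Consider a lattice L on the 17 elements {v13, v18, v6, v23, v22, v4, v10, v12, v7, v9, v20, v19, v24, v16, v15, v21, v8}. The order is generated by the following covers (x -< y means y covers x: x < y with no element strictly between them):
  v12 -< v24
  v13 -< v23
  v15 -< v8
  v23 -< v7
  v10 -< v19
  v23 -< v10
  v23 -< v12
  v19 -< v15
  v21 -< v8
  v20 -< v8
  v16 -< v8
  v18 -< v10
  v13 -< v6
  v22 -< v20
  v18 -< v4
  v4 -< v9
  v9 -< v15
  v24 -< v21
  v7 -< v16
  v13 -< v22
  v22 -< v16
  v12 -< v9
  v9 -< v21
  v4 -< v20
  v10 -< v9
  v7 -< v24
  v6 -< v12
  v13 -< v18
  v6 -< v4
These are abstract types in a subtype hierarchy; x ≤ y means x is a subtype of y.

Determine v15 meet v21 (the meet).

v9

Common lower bounds of {v15, v21}: v10, v12, v13, v18, v23, v4, v6, v9.
The greatest among these is v9.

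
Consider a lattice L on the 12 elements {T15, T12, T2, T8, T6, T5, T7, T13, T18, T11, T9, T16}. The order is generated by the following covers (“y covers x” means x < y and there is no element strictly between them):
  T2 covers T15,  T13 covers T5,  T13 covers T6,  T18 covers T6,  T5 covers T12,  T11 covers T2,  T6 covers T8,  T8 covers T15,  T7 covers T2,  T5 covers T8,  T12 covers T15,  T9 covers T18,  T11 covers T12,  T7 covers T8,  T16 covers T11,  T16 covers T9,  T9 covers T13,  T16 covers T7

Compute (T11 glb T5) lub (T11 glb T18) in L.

T11 ∧ T5 = T12
T11 ∧ T18 = T15
T12 ∨ T15 = T12

T12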